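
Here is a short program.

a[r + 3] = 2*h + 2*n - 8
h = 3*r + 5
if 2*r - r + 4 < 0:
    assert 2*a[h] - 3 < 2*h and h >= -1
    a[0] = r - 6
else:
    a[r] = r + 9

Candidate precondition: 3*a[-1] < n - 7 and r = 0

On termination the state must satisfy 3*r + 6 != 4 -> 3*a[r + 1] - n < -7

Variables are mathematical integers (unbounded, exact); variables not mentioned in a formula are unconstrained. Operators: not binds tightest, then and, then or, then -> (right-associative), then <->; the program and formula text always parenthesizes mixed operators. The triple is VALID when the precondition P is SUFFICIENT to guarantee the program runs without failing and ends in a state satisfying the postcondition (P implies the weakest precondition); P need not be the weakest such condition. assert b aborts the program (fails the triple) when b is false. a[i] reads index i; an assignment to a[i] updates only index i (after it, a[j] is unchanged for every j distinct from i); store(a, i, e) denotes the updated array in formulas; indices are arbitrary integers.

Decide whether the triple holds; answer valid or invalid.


Working backward. After the program, the postcondition 3*r + 6 != 4 -> 3*a[r + 1] - n < -7 must hold; in canonical form it is 3*r != -2 -> 3*a[r + 1] < n - 7.
Then branch requires 2*a[h] < 2*h + 3 and h >= -1 and (3*r != -2 -> 3*store(a, 0, r - 6)[r + 1] < n - 7); else branch requires 3*r != -2 -> 3*store(a, r, r + 9)[r + 1] < n - 7.
Before the if: (r < -4 -> (2*a[h] < 2*h + 3 and h >= -1 and (3*r != -2 -> 3*store(a, 0, r - 6)[r + 1] < n - 7))) and ((not (r < -4)) -> (3*r != -2 -> 3*store(a, r, r + 9)[r + 1] < n - 7))
Before h := 3*r + 5: (r < -4 -> (2*a[3*r + 5] < 6*r + 13 and 3*r >= -6 and (3*r != -2 -> 3*store(a, 0, r - 6)[r + 1] < n - 7))) and ((not (r < -4)) -> (3*r != -2 -> 3*store(a, r, r + 9)[r + 1] < n - 7))
Before a[r + 3] := 2*h + 2*n - 8: (r < -4 -> (2*store(a, r + 3, 2*h + 2*n - 8)[3*r + 5] < 6*r + 13 and 3*r >= -6 and (3*r != -2 -> 3*store(store(a, r + 3, 2*h + 2*n - 8), 0, r - 6)[r + 1] < n - 7))) and ((not (r < -4)) -> (3*r != -2 -> 3*store(store(a, r + 3, 2*h + 2*n - 8), r, r + 9)[r + 1] < n - 7))
The weakest precondition is (r < -4 -> (2*store(a, r + 3, 2*h + 2*n - 8)[3*r + 5] < 6*r + 13 and 3*r >= -6 and (3*r != -2 -> 3*store(store(a, r + 3, 2*h + 2*n - 8), 0, r - 6)[r + 1] < n - 7))) and ((not (r < -4)) -> (3*r != -2 -> 3*store(store(a, r + 3, 2*h + 2*n - 8), r, r + 9)[r + 1] < n - 7)).
Check whether 3*a[-1] < n - 7 and r = 0 implies it.
Countermodel: at the initial state a = {[-1] = -3, [0] = -3, [1] = 0, [3] = -3, [5] = -3, elsewhere -3}, h = 0, n = -1, r = 0, the precondition holds but the weakest precondition fails.
Answer: invalid


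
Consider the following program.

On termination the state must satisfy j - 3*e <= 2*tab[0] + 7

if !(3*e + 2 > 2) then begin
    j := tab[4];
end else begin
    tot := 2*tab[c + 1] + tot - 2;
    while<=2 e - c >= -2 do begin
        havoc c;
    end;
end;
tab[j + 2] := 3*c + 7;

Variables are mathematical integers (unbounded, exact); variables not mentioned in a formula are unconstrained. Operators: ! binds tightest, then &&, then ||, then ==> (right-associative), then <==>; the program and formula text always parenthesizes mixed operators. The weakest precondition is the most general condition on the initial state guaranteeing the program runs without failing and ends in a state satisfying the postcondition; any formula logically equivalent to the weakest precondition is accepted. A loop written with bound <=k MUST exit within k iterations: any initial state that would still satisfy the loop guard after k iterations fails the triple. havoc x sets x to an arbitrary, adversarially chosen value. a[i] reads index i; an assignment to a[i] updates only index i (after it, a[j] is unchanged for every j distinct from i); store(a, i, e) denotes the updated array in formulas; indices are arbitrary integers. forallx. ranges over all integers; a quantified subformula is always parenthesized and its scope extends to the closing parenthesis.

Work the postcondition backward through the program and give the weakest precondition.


Working backward. After the program, the postcondition j - 3*e <= 2*tab[0] + 7 must hold; in canonical form it is j <= 2*tab[0] + 3*e + 7.
Before tab[j + 2] := 3*c + 7: j <= 2*store(tab, j + 2, 3*c + 7)[0] + 3*e + 7
Then branch requires tab[4] <= 2*store(tab, tab[4] + 2, 3*c + 7)[0] + 3*e + 7; else branch requires (e >= c - 2 ==> (forall c_2. ((e >= c_2 - 2 ==> (forall c_1. ((!(e >= c_1 - 2)) && j <= 2*store(tab, j + 2, 3*c_1 + 7)[0] + 3*e + 7))) && ((!(e >= c_2 - 2)) ==> j <= 2*store(tab, j + 2, 3*c_2 + 7)[0] + 3*e + 7)))) && ((!(e >= c - 2)) ==> j <= 2*store(tab, j + 2, 3*c + 7)[0] + 3*e + 7).
Before the if: ((!(3*e > 0)) ==> tab[4] <= 2*store(tab, tab[4] + 2, 3*c + 7)[0] + 3*e + 7) && (3*e > 0 ==> ((e >= c - 2 ==> (forall c_2. ((e >= c_2 - 2 ==> (forall c_1. ((!(e >= c_1 - 2)) && j <= 2*store(tab, j + 2, 3*c_1 + 7)[0] + 3*e + 7))) && ((!(e >= c_2 - 2)) ==> j <= 2*store(tab, j + 2, 3*c_2 + 7)[0] + 3*e + 7)))) && ((!(e >= c - 2)) ==> j <= 2*store(tab, j + 2, 3*c + 7)[0] + 3*e + 7)))
Answer: WP = ((!(3*e > 0)) ==> tab[4] <= 2*store(tab, tab[4] + 2, 3*c + 7)[0] + 3*e + 7) && (3*e > 0 ==> ((e >= c - 2 ==> (forall c_2. ((e >= c_2 - 2 ==> (forall c_1. ((!(e >= c_1 - 2)) && j <= 2*store(tab, j + 2, 3*c_1 + 7)[0] + 3*e + 7))) && ((!(e >= c_2 - 2)) ==> j <= 2*store(tab, j + 2, 3*c_2 + 7)[0] + 3*e + 7)))) && ((!(e >= c - 2)) ==> j <= 2*store(tab, j + 2, 3*c + 7)[0] + 3*e + 7)))


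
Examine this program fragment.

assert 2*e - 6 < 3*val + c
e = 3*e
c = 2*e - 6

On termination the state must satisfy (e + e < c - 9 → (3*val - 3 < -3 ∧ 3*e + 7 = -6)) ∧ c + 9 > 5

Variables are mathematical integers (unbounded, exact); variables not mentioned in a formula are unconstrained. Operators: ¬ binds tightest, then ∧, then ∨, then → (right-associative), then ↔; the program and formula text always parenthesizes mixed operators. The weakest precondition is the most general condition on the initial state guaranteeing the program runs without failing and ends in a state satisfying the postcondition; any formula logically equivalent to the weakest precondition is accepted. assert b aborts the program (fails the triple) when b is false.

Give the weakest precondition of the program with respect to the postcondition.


Working backward. After the program, the postcondition (e + e < c - 9 → (3*val - 3 < -3 ∧ 3*e + 7 = -6)) ∧ c + 9 > 5 must hold; in canonical form it is (2*e < c - 9 → (3*val < 0 ∧ 3*e = -13)) ∧ c > -4.
Before c := 2*e - 6: 2*e > 2
Before e := 3*e: 6*e > 2
Before assert 2*e - 6 < 3*val + c: 2*e < c + 3*val + 6 ∧ 6*e > 2
Answer: WP = 2*e < c + 3*val + 6 ∧ 6*e > 2


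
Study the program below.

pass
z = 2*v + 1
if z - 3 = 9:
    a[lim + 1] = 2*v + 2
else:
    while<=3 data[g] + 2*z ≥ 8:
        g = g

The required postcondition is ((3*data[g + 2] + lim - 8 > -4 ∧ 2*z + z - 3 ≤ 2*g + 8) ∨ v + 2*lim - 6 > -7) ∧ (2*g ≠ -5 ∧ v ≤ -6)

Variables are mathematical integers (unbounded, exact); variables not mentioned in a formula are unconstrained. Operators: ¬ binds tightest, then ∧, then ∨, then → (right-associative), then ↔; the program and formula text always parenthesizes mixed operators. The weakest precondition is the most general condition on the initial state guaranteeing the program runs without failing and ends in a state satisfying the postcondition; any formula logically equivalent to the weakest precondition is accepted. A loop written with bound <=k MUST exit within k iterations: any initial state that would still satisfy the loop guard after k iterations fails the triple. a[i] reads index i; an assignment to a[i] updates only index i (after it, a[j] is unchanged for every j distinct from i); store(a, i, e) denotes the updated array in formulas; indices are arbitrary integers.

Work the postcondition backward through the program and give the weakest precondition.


Working backward. After the program, the postcondition ((3*data[g + 2] + lim - 8 > -4 ∧ 2*z + z - 3 ≤ 2*g + 8) ∨ v + 2*lim - 6 > -7) ∧ (2*g ≠ -5 ∧ v ≤ -6) must hold; in canonical form it is ((3*data[g + 2] + lim > 4 ∧ 3*z ≤ 2*g + 11) ∨ 2*lim + v > -1) ∧ 2*g ≠ -5 ∧ v ≤ -6.
Then branch requires ((3*data[g + 2] + lim > 4 ∧ 3*z ≤ 2*g + 11) ∨ 2*lim + v > -1) ∧ 2*g ≠ -5 ∧ v ≤ -6; else branch requires (data[g] + 2*z ≥ 8 → ((data[g] + 2*z ≥ 8 → ((data[g] + 2*z ≥ 8 → ((¬(data[g] + 2*z ≥ 8)) ∧ ((3*data[g + 2] + lim > 4 ∧ 3*z ≤ 2*g + 11) ∨ 2*lim + v > -1) ∧ 2*g ≠ -5 ∧ v ≤ -6)) ∧ ((¬(data[g] + 2*z ≥ 8)) → (((3*data[g + 2] + lim > 4 ∧ 3*z ≤ 2*g + 11) ∨ 2*lim + v > -1) ∧ 2*g ≠ -5 ∧ v ≤ -6)))) ∧ ((¬(data[g] + 2*z ≥ 8)) → (((3*data[g + 2] + lim > 4 ∧ 3*z ≤ 2*g + 11) ∨ 2*lim + v > -1) ∧ 2*g ≠ -5 ∧ v ≤ -6)))) ∧ ((¬(data[g] + 2*z ≥ 8)) → (((3*data[g + 2] + lim > 4 ∧ 3*z ≤ 2*g + 11) ∨ 2*lim + v > -1) ∧ 2*g ≠ -5 ∧ v ≤ -6)).
Before the if: (z = 12 → (((3*data[g + 2] + lim > 4 ∧ 3*z ≤ 2*g + 11) ∨ 2*lim + v > -1) ∧ 2*g ≠ -5 ∧ v ≤ -6)) ∧ ((¬(z = 12)) → ((data[g] + 2*z ≥ 8 → ((data[g] + 2*z ≥ 8 → ((data[g] + 2*z ≥ 8 → ((¬(data[g] + 2*z ≥ 8)) ∧ ((3*data[g + 2] + lim > 4 ∧ 3*z ≤ 2*g + 11) ∨ 2*lim + v > -1) ∧ 2*g ≠ -5 ∧ v ≤ -6)) ∧ ((¬(data[g] + 2*z ≥ 8)) → (((3*data[g + 2] + lim > 4 ∧ 3*z ≤ 2*g + 11) ∨ 2*lim + v > -1) ∧ 2*g ≠ -5 ∧ v ≤ -6)))) ∧ ((¬(data[g] + 2*z ≥ 8)) → (((3*data[g + 2] + lim > 4 ∧ 3*z ≤ 2*g + 11) ∨ 2*lim + v > -1) ∧ 2*g ≠ -5 ∧ v ≤ -6)))) ∧ ((¬(data[g] + 2*z ≥ 8)) → (((3*data[g + 2] + lim > 4 ∧ 3*z ≤ 2*g + 11) ∨ 2*lim + v > -1) ∧ 2*g ≠ -5 ∧ v ≤ -6))))
Before z := 2*v + 1: (2*v = 11 → (((3*data[g + 2] + lim > 4 ∧ 6*v ≤ 2*g + 8) ∨ 2*lim + v > -1) ∧ 2*g ≠ -5 ∧ v ≤ -6)) ∧ ((¬(2*v = 11)) → ((data[g] + 4*v ≥ 6 → ((data[g] + 4*v ≥ 6 → ((data[g] + 4*v ≥ 6 → ((¬(data[g] + 4*v ≥ 6)) ∧ ((3*data[g + 2] + lim > 4 ∧ 6*v ≤ 2*g + 8) ∨ 2*lim + v > -1) ∧ 2*g ≠ -5 ∧ v ≤ -6)) ∧ ((¬(data[g] + 4*v ≥ 6)) → (((3*data[g + 2] + lim > 4 ∧ 6*v ≤ 2*g + 8) ∨ 2*lim + v > -1) ∧ 2*g ≠ -5 ∧ v ≤ -6)))) ∧ ((¬(data[g] + 4*v ≥ 6)) → (((3*data[g + 2] + lim > 4 ∧ 6*v ≤ 2*g + 8) ∨ 2*lim + v > -1) ∧ 2*g ≠ -5 ∧ v ≤ -6)))) ∧ ((¬(data[g] + 4*v ≥ 6)) → (((3*data[g + 2] + lim > 4 ∧ 6*v ≤ 2*g + 8) ∨ 2*lim + v > -1) ∧ 2*g ≠ -5 ∧ v ≤ -6))))
Before skip: (2*v = 11 → (((3*data[g + 2] + lim > 4 ∧ 6*v ≤ 2*g + 8) ∨ 2*lim + v > -1) ∧ 2*g ≠ -5 ∧ v ≤ -6)) ∧ ((¬(2*v = 11)) → ((data[g] + 4*v ≥ 6 → ((data[g] + 4*v ≥ 6 → ((data[g] + 4*v ≥ 6 → ((¬(data[g] + 4*v ≥ 6)) ∧ ((3*data[g + 2] + lim > 4 ∧ 6*v ≤ 2*g + 8) ∨ 2*lim + v > -1) ∧ 2*g ≠ -5 ∧ v ≤ -6)) ∧ ((¬(data[g] + 4*v ≥ 6)) → (((3*data[g + 2] + lim > 4 ∧ 6*v ≤ 2*g + 8) ∨ 2*lim + v > -1) ∧ 2*g ≠ -5 ∧ v ≤ -6)))) ∧ ((¬(data[g] + 4*v ≥ 6)) → (((3*data[g + 2] + lim > 4 ∧ 6*v ≤ 2*g + 8) ∨ 2*lim + v > -1) ∧ 2*g ≠ -5 ∧ v ≤ -6)))) ∧ ((¬(data[g] + 4*v ≥ 6)) → (((3*data[g + 2] + lim > 4 ∧ 6*v ≤ 2*g + 8) ∨ 2*lim + v > -1) ∧ 2*g ≠ -5 ∧ v ≤ -6))))
Answer: WP = (2*v = 11 → (((3*data[g + 2] + lim > 4 ∧ 6*v ≤ 2*g + 8) ∨ 2*lim + v > -1) ∧ 2*g ≠ -5 ∧ v ≤ -6)) ∧ ((¬(2*v = 11)) → ((data[g] + 4*v ≥ 6 → ((data[g] + 4*v ≥ 6 → ((data[g] + 4*v ≥ 6 → ((¬(data[g] + 4*v ≥ 6)) ∧ ((3*data[g + 2] + lim > 4 ∧ 6*v ≤ 2*g + 8) ∨ 2*lim + v > -1) ∧ 2*g ≠ -5 ∧ v ≤ -6)) ∧ ((¬(data[g] + 4*v ≥ 6)) → (((3*data[g + 2] + lim > 4 ∧ 6*v ≤ 2*g + 8) ∨ 2*lim + v > -1) ∧ 2*g ≠ -5 ∧ v ≤ -6)))) ∧ ((¬(data[g] + 4*v ≥ 6)) → (((3*data[g + 2] + lim > 4 ∧ 6*v ≤ 2*g + 8) ∨ 2*lim + v > -1) ∧ 2*g ≠ -5 ∧ v ≤ -6)))) ∧ ((¬(data[g] + 4*v ≥ 6)) → (((3*data[g + 2] + lim > 4 ∧ 6*v ≤ 2*g + 8) ∨ 2*lim + v > -1) ∧ 2*g ≠ -5 ∧ v ≤ -6))))


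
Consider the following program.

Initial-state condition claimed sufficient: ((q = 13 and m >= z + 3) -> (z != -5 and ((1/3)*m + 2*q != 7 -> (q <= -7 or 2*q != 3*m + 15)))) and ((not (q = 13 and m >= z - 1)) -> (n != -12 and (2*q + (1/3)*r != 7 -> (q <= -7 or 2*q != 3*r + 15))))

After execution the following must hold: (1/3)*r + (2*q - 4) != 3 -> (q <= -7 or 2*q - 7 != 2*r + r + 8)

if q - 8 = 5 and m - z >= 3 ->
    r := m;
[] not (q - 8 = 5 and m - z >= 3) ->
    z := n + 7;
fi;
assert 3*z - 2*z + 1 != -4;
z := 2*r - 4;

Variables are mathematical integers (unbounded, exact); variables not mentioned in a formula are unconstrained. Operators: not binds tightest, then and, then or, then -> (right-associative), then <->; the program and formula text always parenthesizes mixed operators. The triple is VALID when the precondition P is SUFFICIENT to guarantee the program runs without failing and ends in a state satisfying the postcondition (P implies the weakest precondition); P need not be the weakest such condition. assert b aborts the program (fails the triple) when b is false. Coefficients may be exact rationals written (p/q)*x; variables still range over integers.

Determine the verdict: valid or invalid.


Working backward. After the program, the postcondition (1/3)*r + (2*q - 4) != 3 -> (q <= -7 or 2*q - 7 != 2*r + r + 8) must hold; in canonical form it is 2*q + (1/3)*r != 7 -> (q <= -7 or 2*q != 3*r + 15).
Before z := 2*r - 4: 2*q + (1/3)*r != 7 -> (q <= -7 or 2*q != 3*r + 15)
Before assert 3*z - 2*z + 1 != -4: z != -5 and (2*q + (1/3)*r != 7 -> (q <= -7 or 2*q != 3*r + 15))
Then branch requires z != -5 and ((1/3)*m + 2*q != 7 -> (q <= -7 or 2*q != 3*m + 15)); else branch requires n != -12 and (2*q + (1/3)*r != 7 -> (q <= -7 or 2*q != 3*r + 15)).
Before the if: ((q = 13 and m >= z + 3) -> (z != -5 and ((1/3)*m + 2*q != 7 -> (q <= -7 or 2*q != 3*m + 15)))) and ((not (q = 13 and m >= z + 3)) -> (n != -12 and (2*q + (1/3)*r != 7 -> (q <= -7 or 2*q != 3*r + 15))))
The weakest precondition is ((q = 13 and m >= z + 3) -> (z != -5 and ((1/3)*m + 2*q != 7 -> (q <= -7 or 2*q != 3*m + 15)))) and ((not (q = 13 and m >= z + 3)) -> (n != -12 and (2*q + (1/3)*r != 7 -> (q <= -7 or 2*q != 3*r + 15)))).
Check whether ((q = 13 and m >= z + 3) -> (z != -5 and ((1/3)*m + 2*q != 7 -> (q <= -7 or 2*q != 3*m + 15)))) and ((not (q = 13 and m >= z - 1)) -> (n != -12 and (2*q + (1/3)*r != 7 -> (q <= -7 or 2*q != 3*r + 15)))) implies it.
Countermodel: at the initial state m = 0, n = -12, q = 13, r = 0, z = 0, the precondition holds but the weakest precondition fails.
Answer: invalid


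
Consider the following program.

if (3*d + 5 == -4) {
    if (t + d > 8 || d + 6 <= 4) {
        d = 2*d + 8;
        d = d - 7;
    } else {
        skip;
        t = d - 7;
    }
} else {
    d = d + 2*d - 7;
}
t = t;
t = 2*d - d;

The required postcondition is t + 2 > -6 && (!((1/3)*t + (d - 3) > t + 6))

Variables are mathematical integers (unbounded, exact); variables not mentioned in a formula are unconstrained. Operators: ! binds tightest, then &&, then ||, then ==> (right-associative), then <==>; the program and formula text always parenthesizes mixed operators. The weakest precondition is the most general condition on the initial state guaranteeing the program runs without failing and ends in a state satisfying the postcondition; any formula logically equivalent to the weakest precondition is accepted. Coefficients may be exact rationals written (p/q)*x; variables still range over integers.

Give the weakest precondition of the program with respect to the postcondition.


Working backward. After the program, the postcondition t + 2 > -6 && (!((1/3)*t + (d - 3) > t + 6)) must hold; in canonical form it is t > -8 && (!(d > (2/3)*t + 9)).
Before t := 2*d - d: d > -8 && (!((1/3)*d > 9))
Before t := t: d > -8 && (!((1/3)*d > 9))
Then branch requires ((d + t > 8 || d <= -2) ==> (2*d > -9 && (!((2/3)*d > 26/3)))) && ((!(d + t > 8 || d <= -2)) ==> (d > -8 && (!((1/3)*d > 9)))); else branch requires 3*d > -1 && (!(d > 34/3)).
Before the if: (3*d == -9 ==> (((d + t > 8 || d <= -2) ==> (2*d > -9 && (!((2/3)*d > 26/3)))) && ((!(d + t > 8 || d <= -2)) ==> (d > -8 && (!((1/3)*d > 9)))))) && ((!(3*d == -9)) ==> (3*d > -1 && (!(d > 34/3))))
Answer: WP = (3*d == -9 ==> (((d + t > 8 || d <= -2) ==> (2*d > -9 && (!((2/3)*d > 26/3)))) && ((!(d + t > 8 || d <= -2)) ==> (d > -8 && (!((1/3)*d > 9)))))) && ((!(3*d == -9)) ==> (3*d > -1 && (!(d > 34/3))))


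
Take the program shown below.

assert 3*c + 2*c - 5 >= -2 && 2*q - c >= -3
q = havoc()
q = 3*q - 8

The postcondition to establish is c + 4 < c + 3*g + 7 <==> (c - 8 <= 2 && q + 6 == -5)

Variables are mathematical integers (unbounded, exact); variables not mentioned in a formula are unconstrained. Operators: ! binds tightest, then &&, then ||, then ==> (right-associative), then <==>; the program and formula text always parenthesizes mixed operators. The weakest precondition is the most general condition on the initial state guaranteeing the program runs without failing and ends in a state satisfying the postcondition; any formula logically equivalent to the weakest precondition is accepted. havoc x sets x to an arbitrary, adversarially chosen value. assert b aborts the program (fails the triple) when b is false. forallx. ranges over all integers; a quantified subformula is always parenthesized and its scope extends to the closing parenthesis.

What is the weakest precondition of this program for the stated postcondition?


Working backward. After the program, the postcondition c + 4 < c + 3*g + 7 <==> (c - 8 <= 2 && q + 6 == -5) must hold; in canonical form it is 3*g > -3 <==> (c <= 10 && q == -11).
Before q := 3*q - 8: 3*g > -3 <==> (c <= 10 && 3*q == -3)
Before havoc q: forall q_1. (3*g > -3 <==> (c <= 10 && 3*q_1 == -3))
Before assert 3*c + 2*c - 5 >= -2 && 2*q - c >= -3: 5*c >= 3 && 2*q >= c - 3 && (forall q_1. (3*g > -3 <==> (c <= 10 && 3*q_1 == -3)))
Answer: WP = 5*c >= 3 && 2*q >= c - 3 && (forall q_1. (3*g > -3 <==> (c <= 10 && 3*q_1 == -3)))


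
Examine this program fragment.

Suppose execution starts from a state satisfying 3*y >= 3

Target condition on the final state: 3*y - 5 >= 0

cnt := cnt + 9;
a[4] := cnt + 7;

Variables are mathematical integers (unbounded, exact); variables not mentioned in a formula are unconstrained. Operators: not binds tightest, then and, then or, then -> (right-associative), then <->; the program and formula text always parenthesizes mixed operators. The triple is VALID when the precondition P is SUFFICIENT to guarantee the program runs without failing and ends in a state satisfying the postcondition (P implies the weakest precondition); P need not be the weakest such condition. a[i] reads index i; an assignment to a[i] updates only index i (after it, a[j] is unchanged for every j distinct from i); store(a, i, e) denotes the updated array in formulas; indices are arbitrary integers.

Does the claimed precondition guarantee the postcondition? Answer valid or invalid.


Working backward. After the program, the postcondition 3*y - 5 >= 0 must hold; in canonical form it is 3*y >= 5.
Before a[4] := cnt + 7: 3*y >= 5
Before cnt := cnt + 9: 3*y >= 5
The weakest precondition is 3*y >= 5.
Check whether 3*y >= 3 implies it.
Countermodel: at the initial state y = 1, the precondition holds but the weakest precondition fails.
Answer: invalid


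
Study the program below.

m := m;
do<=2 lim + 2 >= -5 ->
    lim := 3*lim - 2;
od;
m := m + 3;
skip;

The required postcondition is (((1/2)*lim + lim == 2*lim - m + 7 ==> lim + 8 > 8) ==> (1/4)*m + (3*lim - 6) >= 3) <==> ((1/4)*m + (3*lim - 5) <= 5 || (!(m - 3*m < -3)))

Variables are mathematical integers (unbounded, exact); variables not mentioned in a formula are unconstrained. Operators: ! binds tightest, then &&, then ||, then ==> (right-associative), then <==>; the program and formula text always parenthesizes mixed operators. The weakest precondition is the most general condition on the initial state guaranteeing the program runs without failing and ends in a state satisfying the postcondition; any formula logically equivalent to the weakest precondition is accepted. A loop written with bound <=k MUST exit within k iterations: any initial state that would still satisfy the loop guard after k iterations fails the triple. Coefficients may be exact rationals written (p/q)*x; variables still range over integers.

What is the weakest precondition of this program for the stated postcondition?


Working backward. After the program, the postcondition (((1/2)*lim + lim == 2*lim - m + 7 ==> lim + 8 > 8) ==> (1/4)*m + (3*lim - 6) >= 3) <==> ((1/4)*m + (3*lim - 5) <= 5 || (!(m - 3*m < -3))) must hold; in canonical form it is ((m == (1/2)*lim + 7 ==> lim > 0) ==> 3*lim + (1/4)*m >= 9) <==> (3*lim + (1/4)*m <= 10 || (!(2*m > 3))).
Before skip: ((m == (1/2)*lim + 7 ==> lim > 0) ==> 3*lim + (1/4)*m >= 9) <==> (3*lim + (1/4)*m <= 10 || (!(2*m > 3)))
Before m := m + 3: ((m == (1/2)*lim + 4 ==> lim > 0) ==> 3*lim + (1/4)*m >= 33/4) <==> (3*lim + (1/4)*m <= 37/4 || (!(2*m > -3)))
Before the loop (bound <=2), unroll the exhaustion recursion (WP_0 = exit-now case; WP_j = one more guarded iteration, up to j = 2):
  WP_0: (!(lim >= -7)) && (((m == (1/2)*lim + 4 ==> lim > 0) ==> 3*lim + (1/4)*m >= 33/4) <==> (3*lim + (1/4)*m <= 37/4 || (!(2*m > -3))))
  WP_1: (lim >= -7 ==> ((!(3*lim >= -5)) && (((m == (3/2)*lim + 3 ==> 3*lim > 2) ==> 9*lim + (1/4)*m >= 57/4) <==> (9*lim + (1/4)*m <= 61/4 || (!(2*m > -3)))))) && ((!(lim >= -7)) ==> (((m == (1/2)*lim + 4 ==> lim > 0) ==> 3*lim + (1/4)*m >= 33/4) <==> (3*lim + (1/4)*m <= 37/4 || (!(2*m > -3)))))
  WP_2: (lim >= -7 ==> ((3*lim >= -5 ==> ((!(9*lim >= 1)) && (((m == (9/2)*lim ==> 9*lim > 8) ==> 27*lim + (1/4)*m >= 129/4) <==> (27*lim + (1/4)*m <= 133/4 || (!(2*m > -3)))))) && ((!(3*lim >= -5)) ==> (((m == (3/2)*lim + 3 ==> 3*lim > 2) ==> 9*lim + (1/4)*m >= 57/4) <==> (9*lim + (1/4)*m <= 61/4 || (!(2*m > -3))))))) && ((!(lim >= -7)) ==> (((m == (1/2)*lim + 4 ==> lim > 0) ==> 3*lim + (1/4)*m >= 33/4) <==> (3*lim + (1/4)*m <= 37/4 || (!(2*m > -3)))))
So before the loop: (lim >= -7 ==> ((3*lim >= -5 ==> ((!(9*lim >= 1)) && (((m == (9/2)*lim ==> 9*lim > 8) ==> 27*lim + (1/4)*m >= 129/4) <==> (27*lim + (1/4)*m <= 133/4 || (!(2*m > -3)))))) && ((!(3*lim >= -5)) ==> (((m == (3/2)*lim + 3 ==> 3*lim > 2) ==> 9*lim + (1/4)*m >= 57/4) <==> (9*lim + (1/4)*m <= 61/4 || (!(2*m > -3))))))) && ((!(lim >= -7)) ==> (((m == (1/2)*lim + 4 ==> lim > 0) ==> 3*lim + (1/4)*m >= 33/4) <==> (3*lim + (1/4)*m <= 37/4 || (!(2*m > -3)))))
Before m := m: (lim >= -7 ==> ((3*lim >= -5 ==> ((!(9*lim >= 1)) && (((m == (9/2)*lim ==> 9*lim > 8) ==> 27*lim + (1/4)*m >= 129/4) <==> (27*lim + (1/4)*m <= 133/4 || (!(2*m > -3)))))) && ((!(3*lim >= -5)) ==> (((m == (3/2)*lim + 3 ==> 3*lim > 2) ==> 9*lim + (1/4)*m >= 57/4) <==> (9*lim + (1/4)*m <= 61/4 || (!(2*m > -3))))))) && ((!(lim >= -7)) ==> (((m == (1/2)*lim + 4 ==> lim > 0) ==> 3*lim + (1/4)*m >= 33/4) <==> (3*lim + (1/4)*m <= 37/4 || (!(2*m > -3)))))
Answer: WP = (lim >= -7 ==> ((3*lim >= -5 ==> ((!(9*lim >= 1)) && (((m == (9/2)*lim ==> 9*lim > 8) ==> 27*lim + (1/4)*m >= 129/4) <==> (27*lim + (1/4)*m <= 133/4 || (!(2*m > -3)))))) && ((!(3*lim >= -5)) ==> (((m == (3/2)*lim + 3 ==> 3*lim > 2) ==> 9*lim + (1/4)*m >= 57/4) <==> (9*lim + (1/4)*m <= 61/4 || (!(2*m > -3))))))) && ((!(lim >= -7)) ==> (((m == (1/2)*lim + 4 ==> lim > 0) ==> 3*lim + (1/4)*m >= 33/4) <==> (3*lim + (1/4)*m <= 37/4 || (!(2*m > -3)))))


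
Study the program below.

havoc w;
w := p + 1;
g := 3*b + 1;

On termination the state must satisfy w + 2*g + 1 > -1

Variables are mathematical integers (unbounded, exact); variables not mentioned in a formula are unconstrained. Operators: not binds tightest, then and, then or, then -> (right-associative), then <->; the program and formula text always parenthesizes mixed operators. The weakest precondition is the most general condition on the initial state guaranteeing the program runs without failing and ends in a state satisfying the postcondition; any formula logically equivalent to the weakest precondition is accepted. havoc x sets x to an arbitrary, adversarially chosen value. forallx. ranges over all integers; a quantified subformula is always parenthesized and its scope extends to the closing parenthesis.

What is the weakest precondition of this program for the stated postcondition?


Working backward. After the program, the postcondition w + 2*g + 1 > -1 must hold; in canonical form it is 2*g + w > -2.
Before g := 3*b + 1: 6*b + w > -4
Before w := p + 1: 6*b + p > -5
Before havoc w: 6*b + p > -5
Answer: WP = 6*b + p > -5


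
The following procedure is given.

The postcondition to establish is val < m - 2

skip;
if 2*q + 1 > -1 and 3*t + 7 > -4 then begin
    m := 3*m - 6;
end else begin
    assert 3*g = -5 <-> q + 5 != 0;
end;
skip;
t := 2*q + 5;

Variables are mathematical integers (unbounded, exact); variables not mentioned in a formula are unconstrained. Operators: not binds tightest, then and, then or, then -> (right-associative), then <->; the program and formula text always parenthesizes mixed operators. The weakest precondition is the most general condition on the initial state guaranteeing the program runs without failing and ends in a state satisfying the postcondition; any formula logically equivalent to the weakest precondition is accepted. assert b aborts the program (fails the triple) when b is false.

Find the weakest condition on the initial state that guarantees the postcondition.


Working backward. After the program, val < m - 2 must hold.
Before t := 2*q + 5: val < m - 2
Before skip: val < m - 2
Then branch requires val < 3*m - 8; else branch requires (3*g = -5 <-> q != -5) and val < m - 2.
Before the if: ((2*q > -2 and 3*t > -11) -> val < 3*m - 8) and ((not (2*q > -2 and 3*t > -11)) -> ((3*g = -5 <-> q != -5) and val < m - 2))
Before skip: ((2*q > -2 and 3*t > -11) -> val < 3*m - 8) and ((not (2*q > -2 and 3*t > -11)) -> ((3*g = -5 <-> q != -5) and val < m - 2))
Answer: WP = ((2*q > -2 and 3*t > -11) -> val < 3*m - 8) and ((not (2*q > -2 and 3*t > -11)) -> ((3*g = -5 <-> q != -5) and val < m - 2))


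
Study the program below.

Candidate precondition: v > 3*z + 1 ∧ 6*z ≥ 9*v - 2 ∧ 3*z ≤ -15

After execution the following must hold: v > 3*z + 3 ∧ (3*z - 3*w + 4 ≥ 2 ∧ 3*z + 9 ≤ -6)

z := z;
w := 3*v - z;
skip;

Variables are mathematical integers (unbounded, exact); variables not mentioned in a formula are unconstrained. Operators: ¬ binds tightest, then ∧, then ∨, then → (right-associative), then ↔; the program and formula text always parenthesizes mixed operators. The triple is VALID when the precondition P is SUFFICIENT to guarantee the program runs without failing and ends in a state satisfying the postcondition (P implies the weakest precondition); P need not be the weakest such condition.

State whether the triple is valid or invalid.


Working backward. After the program, the postcondition v > 3*z + 3 ∧ (3*z - 3*w + 4 ≥ 2 ∧ 3*z + 9 ≤ -6) must hold; in canonical form it is v > 3*z + 3 ∧ 3*z ≥ 3*w - 2 ∧ 3*z ≤ -15.
Before skip: v > 3*z + 3 ∧ 3*z ≥ 3*w - 2 ∧ 3*z ≤ -15
Before w := 3*v - z: v > 3*z + 3 ∧ 6*z ≥ 9*v - 2 ∧ 3*z ≤ -15
Before z := z: v > 3*z + 3 ∧ 6*z ≥ 9*v - 2 ∧ 3*z ≤ -15
The weakest precondition is v > 3*z + 3 ∧ 6*z ≥ 9*v - 2 ∧ 3*z ≤ -15.
Check whether v > 3*z + 1 ∧ 6*z ≥ 9*v - 2 ∧ 3*z ≤ -15 implies it.
Countermodel: at the initial state v = -12, z = -5, the precondition holds but the weakest precondition fails.
Answer: invalid


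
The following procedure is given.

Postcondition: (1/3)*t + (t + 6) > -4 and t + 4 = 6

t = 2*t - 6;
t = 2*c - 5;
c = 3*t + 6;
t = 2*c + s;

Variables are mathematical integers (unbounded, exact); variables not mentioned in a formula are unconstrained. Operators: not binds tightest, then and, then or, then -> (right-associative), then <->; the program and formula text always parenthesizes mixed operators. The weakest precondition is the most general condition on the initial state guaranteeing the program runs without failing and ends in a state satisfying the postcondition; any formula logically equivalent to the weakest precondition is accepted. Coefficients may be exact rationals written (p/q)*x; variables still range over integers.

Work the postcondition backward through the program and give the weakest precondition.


Working backward. After the program, the postcondition (1/3)*t + (t + 6) > -4 and t + 4 = 6 must hold; in canonical form it is (4/3)*t > -10 and t = 2.
Before t := 2*c + s: (8/3)*c + (4/3)*s > -10 and 2*c + s = 2
Before c := 3*t + 6: (4/3)*s + 8*t > -26 and s + 6*t = -10
Before t := 2*c - 5: 16*c + (4/3)*s > 14 and 12*c + s = 20
Before t := 2*t - 6: 16*c + (4/3)*s > 14 and 12*c + s = 20
Answer: WP = 16*c + (4/3)*s > 14 and 12*c + s = 20


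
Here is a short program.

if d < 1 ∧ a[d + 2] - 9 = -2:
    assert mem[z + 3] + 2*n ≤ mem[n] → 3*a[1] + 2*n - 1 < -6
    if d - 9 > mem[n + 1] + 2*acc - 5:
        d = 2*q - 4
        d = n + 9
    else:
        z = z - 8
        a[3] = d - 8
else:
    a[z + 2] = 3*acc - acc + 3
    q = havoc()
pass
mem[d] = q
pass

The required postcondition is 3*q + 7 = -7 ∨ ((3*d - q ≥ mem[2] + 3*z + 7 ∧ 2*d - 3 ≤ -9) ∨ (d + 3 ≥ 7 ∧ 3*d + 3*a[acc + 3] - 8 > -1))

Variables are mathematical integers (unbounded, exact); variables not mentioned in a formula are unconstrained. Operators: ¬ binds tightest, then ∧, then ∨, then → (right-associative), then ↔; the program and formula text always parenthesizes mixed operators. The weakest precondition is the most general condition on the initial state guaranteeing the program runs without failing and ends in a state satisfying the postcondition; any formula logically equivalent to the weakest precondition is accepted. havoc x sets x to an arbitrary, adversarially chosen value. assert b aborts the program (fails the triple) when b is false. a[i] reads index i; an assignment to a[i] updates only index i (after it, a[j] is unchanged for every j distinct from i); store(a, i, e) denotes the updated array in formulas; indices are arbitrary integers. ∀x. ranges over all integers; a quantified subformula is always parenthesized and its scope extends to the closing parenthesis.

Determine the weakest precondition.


Working backward. After the program, the postcondition 3*q + 7 = -7 ∨ ((3*d - q ≥ mem[2] + 3*z + 7 ∧ 2*d - 3 ≤ -9) ∨ (d + 3 ≥ 7 ∧ 3*d + 3*a[acc + 3] - 8 > -1)) must hold; in canonical form it is 3*q = -14 ∨ (3*d ≥ mem[2] + q + 3*z + 7 ∧ 2*d ≤ -6) ∨ (d ≥ 4 ∧ 3*a[acc + 3] + 3*d > 7).
Before skip: 3*q = -14 ∨ (3*d ≥ mem[2] + q + 3*z + 7 ∧ 2*d ≤ -6) ∨ (d ≥ 4 ∧ 3*a[acc + 3] + 3*d > 7)
Before mem[d] := q: 3*q = -14 ∨ (3*d ≥ store(mem, d, q)[2] + q + 3*z + 7 ∧ 2*d ≤ -6) ∨ (d ≥ 4 ∧ 3*a[acc + 3] + 3*d > 7)
Before skip: 3*q = -14 ∨ (3*d ≥ store(mem, d, q)[2] + q + 3*z + 7 ∧ 2*d ≤ -6) ∨ (d ≥ 4 ∧ 3*a[acc + 3] + 3*d > 7)
Then branch requires (mem[z + 3] + 2*n ≤ mem[n] → 3*a[1] + 2*n < -5) ∧ (d > mem[n + 1] + 2*acc + 4 → (3*q = -14 ∨ (3*n ≥ store(mem, n + 9, q)[2] + q + 3*z - 20 ∧ 2*n ≤ -24) ∨ (n ≥ -5 ∧ 3*a[acc + 3] + 3*n > -20))) ∧ ((¬(d > mem[n + 1] + 2*acc + 4)) → (3*q = -14 ∨ (3*d ≥ store(mem, d, q)[2] + q + 3*z - 17 ∧ 2*d ≤ -6) ∨ (d ≥ 4 ∧ 3*store(a, 3, d - 8)[acc + 3] + 3*d > 7))); else branch requires ∀q_1. (3*q_1 = -14 ∨ (3*d ≥ store(mem, d, q_1)[2] + q_1 + 3*z + 7 ∧ 2*d ≤ -6) ∨ (d ≥ 4 ∧ 3*store(a, z + 2, 2*acc + 3)[acc + 3] + 3*d > 7)).
Before the if: ((d < 1 ∧ a[d + 2] = 7) → ((mem[z + 3] + 2*n ≤ mem[n] → 3*a[1] + 2*n < -5) ∧ (d > mem[n + 1] + 2*acc + 4 → (3*q = -14 ∨ (3*n ≥ store(mem, n + 9, q)[2] + q + 3*z - 20 ∧ 2*n ≤ -24) ∨ (n ≥ -5 ∧ 3*a[acc + 3] + 3*n > -20))) ∧ ((¬(d > mem[n + 1] + 2*acc + 4)) → (3*q = -14 ∨ (3*d ≥ store(mem, d, q)[2] + q + 3*z - 17 ∧ 2*d ≤ -6) ∨ (d ≥ 4 ∧ 3*store(a, 3, d - 8)[acc + 3] + 3*d > 7))))) ∧ ((¬(d < 1 ∧ a[d + 2] = 7)) → (∀q_1. (3*q_1 = -14 ∨ (3*d ≥ store(mem, d, q_1)[2] + q_1 + 3*z + 7 ∧ 2*d ≤ -6) ∨ (d ≥ 4 ∧ 3*store(a, z + 2, 2*acc + 3)[acc + 3] + 3*d > 7))))
Answer: WP = ((d < 1 ∧ a[d + 2] = 7) → ((mem[z + 3] + 2*n ≤ mem[n] → 3*a[1] + 2*n < -5) ∧ (d > mem[n + 1] + 2*acc + 4 → (3*q = -14 ∨ (3*n ≥ store(mem, n + 9, q)[2] + q + 3*z - 20 ∧ 2*n ≤ -24) ∨ (n ≥ -5 ∧ 3*a[acc + 3] + 3*n > -20))) ∧ ((¬(d > mem[n + 1] + 2*acc + 4)) → (3*q = -14 ∨ (3*d ≥ store(mem, d, q)[2] + q + 3*z - 17 ∧ 2*d ≤ -6) ∨ (d ≥ 4 ∧ 3*store(a, 3, d - 8)[acc + 3] + 3*d > 7))))) ∧ ((¬(d < 1 ∧ a[d + 2] = 7)) → (∀q_1. (3*q_1 = -14 ∨ (3*d ≥ store(mem, d, q_1)[2] + q_1 + 3*z + 7 ∧ 2*d ≤ -6) ∨ (d ≥ 4 ∧ 3*store(a, z + 2, 2*acc + 3)[acc + 3] + 3*d > 7))))


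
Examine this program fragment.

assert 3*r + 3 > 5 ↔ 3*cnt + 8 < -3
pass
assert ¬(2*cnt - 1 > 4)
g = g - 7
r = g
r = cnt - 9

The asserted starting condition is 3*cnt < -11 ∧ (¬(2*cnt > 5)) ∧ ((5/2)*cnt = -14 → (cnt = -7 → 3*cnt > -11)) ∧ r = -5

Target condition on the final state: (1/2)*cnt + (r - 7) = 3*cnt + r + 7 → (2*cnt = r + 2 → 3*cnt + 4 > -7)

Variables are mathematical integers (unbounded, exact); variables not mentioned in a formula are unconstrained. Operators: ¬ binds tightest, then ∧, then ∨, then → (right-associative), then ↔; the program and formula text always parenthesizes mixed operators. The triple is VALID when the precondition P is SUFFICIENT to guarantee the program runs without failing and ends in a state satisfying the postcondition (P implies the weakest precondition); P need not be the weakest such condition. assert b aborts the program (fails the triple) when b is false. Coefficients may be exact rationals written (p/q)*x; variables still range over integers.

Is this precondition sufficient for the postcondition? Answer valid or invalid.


Working backward. After the program, the postcondition (1/2)*cnt + (r - 7) = 3*cnt + r + 7 → (2*cnt = r + 2 → 3*cnt + 4 > -7) must hold; in canonical form it is (5/2)*cnt = -14 → (2*cnt = r + 2 → 3*cnt > -11).
Before r := cnt - 9: (5/2)*cnt = -14 → (cnt = -7 → 3*cnt > -11)
Before r := g: (5/2)*cnt = -14 → (cnt = -7 → 3*cnt > -11)
Before g := g - 7: (5/2)*cnt = -14 → (cnt = -7 → 3*cnt > -11)
Before assert ¬(2*cnt - 1 > 4): (¬(2*cnt > 5)) ∧ ((5/2)*cnt = -14 → (cnt = -7 → 3*cnt > -11))
Before skip: (¬(2*cnt > 5)) ∧ ((5/2)*cnt = -14 → (cnt = -7 → 3*cnt > -11))
Before assert 3*r + 3 > 5 ↔ 3*cnt + 8 < -3: (3*r > 2 ↔ 3*cnt < -11) ∧ (¬(2*cnt > 5)) ∧ ((5/2)*cnt = -14 → (cnt = -7 → 3*cnt > -11))
The weakest precondition is (3*r > 2 ↔ 3*cnt < -11) ∧ (¬(2*cnt > 5)) ∧ ((5/2)*cnt = -14 → (cnt = -7 → 3*cnt > -11)).
Check whether 3*cnt < -11 ∧ (¬(2*cnt > 5)) ∧ ((5/2)*cnt = -14 → (cnt = -7 → 3*cnt > -11)) ∧ r = -5 implies it.
Countermodel: at the initial state cnt = -4, r = -5, the precondition holds but the weakest precondition fails.
Answer: invalid


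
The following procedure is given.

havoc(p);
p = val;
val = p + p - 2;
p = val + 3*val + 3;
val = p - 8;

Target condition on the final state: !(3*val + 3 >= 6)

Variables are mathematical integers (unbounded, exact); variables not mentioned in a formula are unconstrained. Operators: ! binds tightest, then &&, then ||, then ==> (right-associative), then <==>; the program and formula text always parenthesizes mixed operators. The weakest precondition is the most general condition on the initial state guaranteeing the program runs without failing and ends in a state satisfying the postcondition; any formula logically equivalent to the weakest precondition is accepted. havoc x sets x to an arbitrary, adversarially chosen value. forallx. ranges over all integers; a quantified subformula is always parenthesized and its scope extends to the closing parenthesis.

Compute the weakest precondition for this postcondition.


Working backward. After the program, the postcondition !(3*val + 3 >= 6) must hold; in canonical form it is !(3*val >= 3).
Before val := p - 8: !(3*p >= 27)
Before p := val + 3*val + 3: !(12*val >= 18)
Before val := p + p - 2: !(24*p >= 42)
Before p := val: !(24*val >= 42)
Before havoc p: !(24*val >= 42)
Answer: WP = !(24*val >= 42)


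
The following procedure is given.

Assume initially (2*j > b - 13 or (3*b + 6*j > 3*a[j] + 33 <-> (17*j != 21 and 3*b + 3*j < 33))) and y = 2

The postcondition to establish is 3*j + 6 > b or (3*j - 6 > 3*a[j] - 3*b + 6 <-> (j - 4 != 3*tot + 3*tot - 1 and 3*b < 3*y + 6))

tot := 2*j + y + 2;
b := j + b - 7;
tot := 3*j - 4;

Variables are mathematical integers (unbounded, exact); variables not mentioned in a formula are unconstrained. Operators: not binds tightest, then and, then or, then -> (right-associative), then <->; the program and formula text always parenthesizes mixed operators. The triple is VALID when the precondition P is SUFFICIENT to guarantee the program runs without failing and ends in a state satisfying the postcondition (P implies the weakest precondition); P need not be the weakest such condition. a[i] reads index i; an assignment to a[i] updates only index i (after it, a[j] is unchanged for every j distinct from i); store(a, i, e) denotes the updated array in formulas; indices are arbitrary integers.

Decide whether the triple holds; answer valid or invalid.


Working backward. After the program, the postcondition 3*j + 6 > b or (3*j - 6 > 3*a[j] - 3*b + 6 <-> (j - 4 != 3*tot + 3*tot - 1 and 3*b < 3*y + 6)) must hold; in canonical form it is 3*j > b - 6 or (3*b + 3*j > 3*a[j] + 12 <-> (j != 6*tot + 3 and 3*b < 3*y + 6)).
Before tot := 3*j - 4: 3*j > b - 6 or (3*b + 3*j > 3*a[j] + 12 <-> (17*j != 21 and 3*b < 3*y + 6))
Before b := j + b - 7: 2*j > b - 13 or (3*b + 6*j > 3*a[j] + 33 <-> (17*j != 21 and 3*b + 3*j < 3*y + 27))
Before tot := 2*j + y + 2: 2*j > b - 13 or (3*b + 6*j > 3*a[j] + 33 <-> (17*j != 21 and 3*b + 3*j < 3*y + 27))
The weakest precondition is 2*j > b - 13 or (3*b + 6*j > 3*a[j] + 33 <-> (17*j != 21 and 3*b + 3*j < 3*y + 27)).
Check whether (2*j > b - 13 or (3*b + 6*j > 3*a[j] + 33 <-> (17*j != 21 and 3*b + 3*j < 33))) and y = 2 implies it.
Every state satisfying the precondition satisfies the weakest precondition: the implication holds.
Answer: valid


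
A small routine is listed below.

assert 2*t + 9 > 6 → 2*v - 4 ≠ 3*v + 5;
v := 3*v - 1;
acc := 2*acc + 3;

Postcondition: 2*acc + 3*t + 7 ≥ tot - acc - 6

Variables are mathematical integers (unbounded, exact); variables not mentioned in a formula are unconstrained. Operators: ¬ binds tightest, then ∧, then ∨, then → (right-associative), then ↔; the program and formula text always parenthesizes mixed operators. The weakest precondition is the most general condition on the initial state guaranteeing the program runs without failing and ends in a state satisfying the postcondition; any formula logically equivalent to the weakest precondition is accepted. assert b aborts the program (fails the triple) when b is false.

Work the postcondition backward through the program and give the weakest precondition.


Working backward. After the program, the postcondition 2*acc + 3*t + 7 ≥ tot - acc - 6 must hold; in canonical form it is 3*acc + 3*t ≥ tot - 13.
Before acc := 2*acc + 3: 6*acc + 3*t ≥ tot - 22
Before v := 3*v - 1: 6*acc + 3*t ≥ tot - 22
Before assert 2*t + 9 > 6 → 2*v - 4 ≠ 3*v + 5: (2*t > -3 → v ≠ -9) ∧ 6*acc + 3*t ≥ tot - 22
Answer: WP = (2*t > -3 → v ≠ -9) ∧ 6*acc + 3*t ≥ tot - 22


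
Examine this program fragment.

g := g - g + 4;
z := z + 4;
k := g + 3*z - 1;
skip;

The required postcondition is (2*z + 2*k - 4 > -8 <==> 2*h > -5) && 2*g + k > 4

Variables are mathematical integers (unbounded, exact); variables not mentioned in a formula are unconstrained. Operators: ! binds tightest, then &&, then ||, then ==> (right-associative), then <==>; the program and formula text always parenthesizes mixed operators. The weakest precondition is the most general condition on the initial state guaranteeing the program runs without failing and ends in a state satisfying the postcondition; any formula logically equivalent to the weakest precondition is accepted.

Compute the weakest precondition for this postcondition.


Working backward. After the program, the postcondition (2*z + 2*k - 4 > -8 <==> 2*h > -5) && 2*g + k > 4 must hold; in canonical form it is (2*k + 2*z > -4 <==> 2*h > -5) && 2*g + k > 4.
Before skip: (2*k + 2*z > -4 <==> 2*h > -5) && 2*g + k > 4
Before k := g + 3*z - 1: (2*g + 8*z > -2 <==> 2*h > -5) && 3*g + 3*z > 5
Before z := z + 4: (2*g + 8*z > -34 <==> 2*h > -5) && 3*g + 3*z > -7
Before g := g - g + 4: (8*z > -42 <==> 2*h > -5) && 3*z > -19
Answer: WP = (8*z > -42 <==> 2*h > -5) && 3*z > -19
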